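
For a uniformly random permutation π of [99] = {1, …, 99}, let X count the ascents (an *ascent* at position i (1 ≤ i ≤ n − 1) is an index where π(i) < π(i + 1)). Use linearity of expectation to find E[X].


Write X = Σ X_I over i = 1, …, 98, with X_I the indicator of one ascent.
There are 98 indicators.
For each fixed i, the pair (π(i), π(i+1)) is a uniformly random ordered pair of distinct values from {1, …, 99}; by symmetry P[π(i) < π(i+1)] = 1/2.
By linearity: E[X] = 98 · (1/2) = (99 − 1) · (1/2) = 49 ≈ 49.000000.

E[X] = 49 = 49.000000.


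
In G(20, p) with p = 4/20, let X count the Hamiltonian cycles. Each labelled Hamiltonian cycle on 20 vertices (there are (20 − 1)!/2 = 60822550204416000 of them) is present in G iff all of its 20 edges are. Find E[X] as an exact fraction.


K_20 has (20 − 1)!/2 = 60822550204416000 labelled Hamiltonian cycles.
For each such Hamiltonian cycle H, let X_H = 1 if all 20 edges of H are present in G. Then P[X_H = 1] = p^{20} = (1/5)^{20} = 1/95367431640625.
By linearity: E[X] = Σ_H E[X_H] = 60822550204416000 · p^{20} = 60822550204416000 · 1/95367431640625 = 486580401635328/762939453125.
Numerically: E[X] ≈ 637.8.

E[X] = 60822550204416000 · (1/5)^{20} = 486580401635328/762939453125 ≈ 637.8.


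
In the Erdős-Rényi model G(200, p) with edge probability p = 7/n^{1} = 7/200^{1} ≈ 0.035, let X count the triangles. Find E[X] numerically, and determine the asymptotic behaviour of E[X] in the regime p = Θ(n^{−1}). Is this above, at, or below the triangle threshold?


Number of potential triangles: C(200, 3) = 1313400.
Each occurs with probability p³ ≈ (0.035)³ ≈ 4.287500e-05.
By linearity: E[X] = C(200, 3)·p³ ≈ 1313400 · 4.287500e-05 ≈ 56.3120.
Here α = 1, so p = 7/n is exactly at the triangle threshold p ~ 1/n. Asymptotically E[X] → c³/6 = 7³/6 = 343/6 ≈ 57.1667, a bounded constant. In this regime the triangle count is asymptotically Poisson(c³/6).

E[X] ≈ 56.3120; in regime p = Θ(1/n^{1}) E[X] stays bounded (at the triangle threshold p ~ 1/n).


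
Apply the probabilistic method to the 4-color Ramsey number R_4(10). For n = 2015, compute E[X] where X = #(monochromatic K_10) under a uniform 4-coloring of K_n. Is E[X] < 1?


E[X] = C(2015, 10) · 4^{1 − 45} = 297353674437325491072340253 · 4^{−44} = 297353674437325491072340253/309485009821345068724781056.
As a reduced fraction: E[X] = 297353674437325491072340253/309485009821345068724781056 ≈ 0.961.
Is E[X] < 1? YES.
Since E[X] < 1, there exists a 4-coloring of K_{2015} with no monochromatic K_10; hence R_4(10) > 2015.

E[X] = 297353674437325491072340253/309485009821345068724781056 ≈ 0.961; E[X] < 1, so R_4(10) > 2015.


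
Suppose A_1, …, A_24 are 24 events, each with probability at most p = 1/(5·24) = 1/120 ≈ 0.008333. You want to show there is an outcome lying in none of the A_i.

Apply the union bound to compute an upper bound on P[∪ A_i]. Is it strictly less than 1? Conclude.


Union bound: P[∪_{i=1}^{24} A_i] ≤ Σ_i P[A_i] ≤ 24·p = 24·(1/120) = 1/5.
Numerically: 1/5 ≈ 0.200000.
Is 1/5 < 1? YES.
Since P[∪ A_i] ≤ 1/5 < 1, the complement has P[∩ A_i^c] ≥ 1 − 1/5 = 4/5 > 0, so some outcome avoids every A_i.

24·p = 1/5 ≈ 0.200000; existence CERTIFIED by the union bound.


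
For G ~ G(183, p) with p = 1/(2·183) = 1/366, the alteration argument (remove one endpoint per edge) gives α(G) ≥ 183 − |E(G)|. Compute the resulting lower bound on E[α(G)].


E[|E(G)|] = C(183, 2)·p = 16653 · (1/366) = 91/2.
E[α(G)] ≥ n − E[|E(G)|] = 183 − 91/2 = 275/2.
Numerically: ≈ 137.50000.
(This is only a lower bound; the true E[α(G)] may be larger.)

E[α(G)] ≥ 275/2 ≈ 137.50000.


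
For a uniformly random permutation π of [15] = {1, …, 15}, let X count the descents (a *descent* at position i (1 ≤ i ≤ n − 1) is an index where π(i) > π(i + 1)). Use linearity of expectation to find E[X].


Write X = Σ X_I over i = 1, …, 14, with X_I the indicator of one descent.
There are 14 indicators.
For each fixed i, the pair (π(i), π(i+1)) is a uniformly random ordered pair of distinct values from {1, …, 15}; by symmetry P[π(i) > π(i+1)] = 1/2.
By linearity: E[X] = 14 · (1/2) = (15 − 1) · (1/2) = 7 ≈ 7.0000.

E[X] = 7 = 7.0000.


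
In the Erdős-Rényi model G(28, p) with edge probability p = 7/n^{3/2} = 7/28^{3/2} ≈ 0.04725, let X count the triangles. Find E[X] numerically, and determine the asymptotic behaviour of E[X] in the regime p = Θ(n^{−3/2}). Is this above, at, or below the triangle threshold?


Number of potential triangles: C(28, 3) = 3276.
Each occurs with probability p³ ≈ (0.04725)³ ≈ 1.054588e-04.
By linearity: E[X] = C(28, 3)·p³ ≈ 3276 · 1.054588e-04 ≈ 0.3455.
Since α = 3/2 > 1, p = c/n^{3/2} = o(1/n) is below the triangle threshold p ~ 1/n. Asymptotically E[X] ~ (c³/6)·n^{3(1−α)} = (7³/6)·n^{-1.5} → 0, so by Markov's inequality G has no triangles w.h.p.

E[X] ≈ 0.3455; in regime p = Θ(1/n^{3/2}) E[X] tends to 0 (below the triangle threshold p ~ 1/n).


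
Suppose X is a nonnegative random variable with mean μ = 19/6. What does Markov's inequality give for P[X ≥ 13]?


μ = E[X] = 19/6, a = 13.
Markov: P[X ≥ 13] ≤ μ/a = (19/6)/13 = 19/78.
Numerically: ≈ 0.24359.
(Since a = 13 > μ = 3.16667, the bound 19/78 is < 1 and informative.)

P[X ≥ 13] ≤ 19/78 ≈ 0.24359.


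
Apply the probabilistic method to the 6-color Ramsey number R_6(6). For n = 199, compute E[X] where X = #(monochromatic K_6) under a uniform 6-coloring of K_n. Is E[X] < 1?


E[X] = C(199, 6) · 6^{1 − 15} = 79936367511 · 6^{−14} = 79936367511/78364164096.
As a reduced fraction: E[X] = 26645455837/26121388032 ≈ 1.02006.
Is E[X] < 1? NO.
Since E[X] ≥ 1, the first-moment bound is inconclusive at n = 199; it does NOT by itself certify R_6(6) > 199.

E[X] = 26645455837/26121388032 ≈ 1.02006; E[X] ≥ 1; first-moment method inconclusive here.


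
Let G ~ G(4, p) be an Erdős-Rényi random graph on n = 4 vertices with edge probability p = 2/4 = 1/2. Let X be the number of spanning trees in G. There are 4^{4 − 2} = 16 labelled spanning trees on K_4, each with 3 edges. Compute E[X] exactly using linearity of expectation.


K_4 has 4^{4 − 2} = 16 labelled spanning trees.
For each such spanning tree H, let X_H = 1 if all 3 edges of H are present in G. Then P[X_H = 1] = p^{3} = (1/2)^{3} = 1/8.
By linearity: E[X] = Σ_H E[X_H] = 16 · p^{3} = 16 · 1/8 = 2.
Numerically: E[X] ≈ 2.

E[X] = 16 · (1/2)^{3} = 2 ≈ 2.


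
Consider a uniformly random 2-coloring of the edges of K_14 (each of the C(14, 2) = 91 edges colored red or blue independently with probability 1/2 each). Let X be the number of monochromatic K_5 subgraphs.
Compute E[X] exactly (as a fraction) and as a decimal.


Let X = Σ_S X_S over the C(14, 5) = 2002 subsets S of size 5, where X_S = 1 if the K_5 on S is monochromatic.
For a fixed S, the K_5 on S has C(5, 2) = 10 edges. P[all 10 edges red] = (1/2)^10, and likewise for blue, so P[monochromatic] = 2·(1/2)^10 = 2^{1 − 10} = 1/512.
By linearity of expectation: E[X] = C(14, 5) · 2^{1 − 10} = 2002 · 1/512 = 1001/256.
Numerically: E[X] ≈ 3.9102.

E[X] = C(14,5)·2^(1−C(5,2)) = 1001/256 ≈ 3.9102.


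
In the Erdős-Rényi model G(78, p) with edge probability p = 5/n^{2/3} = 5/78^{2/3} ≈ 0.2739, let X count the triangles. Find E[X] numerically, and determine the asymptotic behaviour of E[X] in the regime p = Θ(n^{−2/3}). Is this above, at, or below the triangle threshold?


Number of potential triangles: C(78, 3) = 76076.
Each occurs with probability p³ ≈ (0.2739)³ ≈ 2.054569e-02.
By linearity: E[X] = C(78, 3)·p³ ≈ 76076 · 2.054569e-02 ≈ 1563.0342.
Since α = 2/3 < 1, p = c/n^{2/3} ≫ 1/n is above the triangle threshold p ~ 1/n. Asymptotically E[X] ~ (c³/6)·n^{3(1−α)} = (5³/6)·n^{1} → ∞; triangles are abundant w.h.p.

E[X] ≈ 1563.0342; in regime p = Θ(1/n^{2/3}) E[X] diverges (above the triangle threshold p ~ 1/n).


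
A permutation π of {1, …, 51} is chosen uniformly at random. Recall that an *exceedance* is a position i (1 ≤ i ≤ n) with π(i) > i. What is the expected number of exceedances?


Write X = Σ_{i=1}^{51} X_i, where X_i = 1_{π(i) > i}.
For each fixed i, π(i) is uniform over {1, …, 51} (marginal of a uniform permutation), so P[π(i) > i] = (n − i)/n. Summing: Σ_{i=1}^{51} (n − i)/n = (0 + 1 + … + 50)/51 = 51(51 − 1)/(2·51) = (51 − 1)/2.
Hence E[X] = Σ_{i=1}^{51} (51 − i)/51 = 25 ≈ 25.000000.

E[X] = 25 = 25.000000.


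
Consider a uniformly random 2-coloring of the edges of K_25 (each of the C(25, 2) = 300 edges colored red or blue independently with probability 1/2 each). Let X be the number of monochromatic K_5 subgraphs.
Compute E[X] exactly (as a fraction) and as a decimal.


Let X = Σ_S X_S over the C(25, 5) = 53130 subsets S of size 5, where X_S = 1 if the K_5 on S is monochromatic.
For a fixed S, the K_5 on S has C(5, 2) = 10 edges. P[all 10 edges red] = (1/2)^10, and likewise for blue, so P[monochromatic] = 2·(1/2)^10 = 2^{1 − 10} = 1/512.
Summing: E[X] = C(25, 5) · 2^{1 − 10} = 53130 · 1/512 = 26565/256.
Numerically: E[X] ≈ 103.7695.

E[X] = C(25,5)·2^(1−C(5,2)) = 26565/256 ≈ 103.7695.


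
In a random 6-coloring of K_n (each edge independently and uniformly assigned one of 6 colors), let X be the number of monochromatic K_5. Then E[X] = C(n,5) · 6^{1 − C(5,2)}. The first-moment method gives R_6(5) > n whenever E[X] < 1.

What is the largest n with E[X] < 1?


We need C(n, 5) · 6^{1 − 10} < 1, i.e. C(n, 5) < 6^{10 − 1} = 10077696.
Check values of n near the boundary:
  n = 61: C(61, 5) = 5949147; 5949147 < 10077696? YES
  n = 62: C(62, 5) = 6471002; 6471002 < 10077696? YES
  n = 63: C(63, 5) = 7028847; 7028847 < 10077696? YES
  n = 64: C(64, 5) = 7624512; 7624512 < 10077696? YES
  n = 65: C(65, 5) = 8259888; 8259888 < 10077696? YES
  n = 66: C(66, 5) = 8936928; 8936928 < 10077696? YES
  n = 67: C(67, 5) = 9657648; 9657648 < 10077696? YES
  n = 68: C(68, 5) = 10424128; 10424128 < 10077696? NO
The largest n with C(n, 5) < 10077696 is n = 67 (where E[X] = 67067/69984 ≈ 0.9583). Hence R_6(5) > 67, i.e. R_6(5) ≥ 68.

Largest n = 67; hence R_6(5) > 67.


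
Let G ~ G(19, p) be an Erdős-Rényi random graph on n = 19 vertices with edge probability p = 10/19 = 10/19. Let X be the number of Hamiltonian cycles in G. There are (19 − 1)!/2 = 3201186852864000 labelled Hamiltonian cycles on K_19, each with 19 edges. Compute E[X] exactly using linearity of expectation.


K_19 has (19 − 1)!/2 = 3201186852864000 labelled Hamiltonian cycles.
For each such Hamiltonian cycle H, let X_H = 1 if all 19 edges of H are present in G. Then P[X_H = 1] = p^{19} = (10/19)^{19} = 10000000000000000000/1978419655660313589123979.
By linearity of expectation: E[X] = Σ_H E[X_H] = 3201186852864000 · p^{19} = 3201186852864000 · 10000000000000000000/1978419655660313589123979 = 32011868528640000000000000000000000/1978419655660313589123979.
Numerically: E[X] ≈ 1.618e+10.

E[X] = 3201186852864000 · (10/19)^{19} = 32011868528640000000000000000000000/1978419655660313589123979 ≈ 1.618e+10.


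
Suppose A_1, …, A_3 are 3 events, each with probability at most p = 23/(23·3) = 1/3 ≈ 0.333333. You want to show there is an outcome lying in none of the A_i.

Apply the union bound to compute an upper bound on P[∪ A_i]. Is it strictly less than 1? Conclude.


Union bound: P[∪_{i=1}^{3} A_i] ≤ Σ_i P[A_i] ≤ 3·p = 3·(1/3) = 1.
Numerically: 1 ≈ 1.000000.
Is 1 < 1? NO.
Since the bound 1 is ≥ 1, the union bound is uninformative here; it does NOT by itself certify existence.

3·p = 1 ≈ 1.000000; existence NOT certified by the union bound.


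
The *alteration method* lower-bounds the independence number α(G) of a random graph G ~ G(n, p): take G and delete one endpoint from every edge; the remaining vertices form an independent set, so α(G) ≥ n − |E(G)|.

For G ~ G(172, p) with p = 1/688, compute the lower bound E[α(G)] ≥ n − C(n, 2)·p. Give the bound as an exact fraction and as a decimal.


E[|E(G)|] = C(172, 2)·p = 14706 · (1/688) = 171/8.
E[α(G)] ≥ n − E[|E(G)|] = 172 − 171/8 = 1205/8.
Numerically: ≈ 150.625000.
(This is only a lower bound; the true E[α(G)] may be larger.)

E[α(G)] ≥ 1205/8 ≈ 150.625000.


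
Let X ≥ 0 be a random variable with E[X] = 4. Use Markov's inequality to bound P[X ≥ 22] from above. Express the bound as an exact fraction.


μ = E[X] = 4, a = 22.
Markov: P[X ≥ 22] ≤ μ/a = (4)/22 = 2/11.
Numerically: ≈ 0.1818.
(Since a = 22 > μ = 4.0000, the bound 2/11 is < 1 and informative.)

P[X ≥ 22] ≤ 2/11 ≈ 0.1818.


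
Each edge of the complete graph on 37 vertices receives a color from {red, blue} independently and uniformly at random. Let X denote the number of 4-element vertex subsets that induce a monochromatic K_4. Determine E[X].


Let X = Σ_S X_S over the C(37, 4) = 66045 subsets S of size 4, where X_S = 1 if the K_4 on S is monochromatic.
For a fixed S, the K_4 on S has C(4, 2) = 6 edges. P[all 6 edges red] = (1/2)^6, and likewise for blue, so P[monochromatic] = 2·(1/2)^6 = 2^{1 − 6} = 1/32.
By linearity: E[X] = C(37, 4) · 2^{1 − 6} = 66045 · 1/32 = 66045/32.
Numerically: E[X] ≈ 2063.9062.

E[X] = C(37,4)·2^(1−C(4,2)) = 66045/32 ≈ 2063.9062.


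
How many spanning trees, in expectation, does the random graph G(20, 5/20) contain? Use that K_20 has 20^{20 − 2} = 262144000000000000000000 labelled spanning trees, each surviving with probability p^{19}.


K_20 has 20^{20 − 2} = 262144000000000000000000 labelled spanning trees.
For each such spanning tree H, let X_H = 1 if all 19 edges of H are present in G. Then P[X_H = 1] = p^{19} = (1/4)^{19} = 1/274877906944.
By linearity of expectation: E[X] = Σ_H E[X_H] = 262144000000000000000000 · p^{19} = 262144000000000000000000 · 1/274877906944 = 3814697265625/4.
Numerically: E[X] ≈ 9.53674e+11.

E[X] = 262144000000000000000000 · (1/4)^{19} = 3814697265625/4 ≈ 9.53674e+11.


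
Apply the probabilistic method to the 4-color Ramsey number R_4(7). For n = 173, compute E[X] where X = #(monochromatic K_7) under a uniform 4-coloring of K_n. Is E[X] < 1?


E[X] = C(173, 7) · 4^{1 − 21} = 813769676772 · 4^{−20} = 813769676772/1099511627776.
As a reduced fraction: E[X] = 203442419193/274877906944 ≈ 0.7401192.
Is E[X] < 1? YES.
Since E[X] < 1, there exists a 4-coloring of K_{173} with no monochromatic K_7; hence R_4(7) > 173.

E[X] = 203442419193/274877906944 ≈ 0.7401192; E[X] < 1, so R_4(7) > 173.


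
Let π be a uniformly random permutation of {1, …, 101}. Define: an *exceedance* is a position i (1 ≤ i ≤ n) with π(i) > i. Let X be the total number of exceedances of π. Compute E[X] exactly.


Write X = Σ_{i=1}^{101} X_i, where X_i = 1_{π(i) > i}.
For each fixed i, π(i) is uniform over {1, …, 101} (marginal of a uniform permutation), so P[π(i) > i] = (n − i)/n. Summing: Σ_{i=1}^{101} (n − i)/n = (0 + 1 + … + 100)/101 = 101(101 − 1)/(2·101) = (101 − 1)/2.
Hence E[X] = Σ_{i=1}^{101} (101 − i)/101 = 50 ≈ 50.0000.

E[X] = 50 = 50.0000.


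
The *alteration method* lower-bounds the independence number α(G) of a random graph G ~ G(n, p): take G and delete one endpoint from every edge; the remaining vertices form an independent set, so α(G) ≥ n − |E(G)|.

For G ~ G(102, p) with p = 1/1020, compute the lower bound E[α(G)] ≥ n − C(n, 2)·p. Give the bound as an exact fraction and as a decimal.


E[|E(G)|] = C(102, 2)·p = 5151 · (1/1020) = 101/20.
E[α(G)] ≥ n − E[|E(G)|] = 102 − 101/20 = 1939/20.
Numerically: ≈ 96.950.
(This is only a lower bound; the true E[α(G)] may be larger.)

E[α(G)] ≥ 1939/20 ≈ 96.950.


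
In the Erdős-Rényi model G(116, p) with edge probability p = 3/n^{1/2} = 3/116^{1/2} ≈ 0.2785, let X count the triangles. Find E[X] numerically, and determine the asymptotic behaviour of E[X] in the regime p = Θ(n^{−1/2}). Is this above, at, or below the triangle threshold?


Number of potential triangles: C(116, 3) = 253460.
Each occurs with probability p³ ≈ (0.2785)³ ≈ 2.161110e-02.
By linearity: E[X] = C(116, 3)·p³ ≈ 253460 · 2.161110e-02 ≈ 5477.5482.
Since α = 1/2 < 1, p = c/n^{1/2} ≫ 1/n is above the triangle threshold p ~ 1/n. Asymptotically E[X] ~ (c³/6)·n^{3(1−α)} = (3³/6)·n^{1.5} → ∞; triangles are abundant w.h.p.

E[X] ≈ 5477.5482; in regime p = Θ(1/n^{1/2}) E[X] diverges (above the triangle threshold p ~ 1/n).


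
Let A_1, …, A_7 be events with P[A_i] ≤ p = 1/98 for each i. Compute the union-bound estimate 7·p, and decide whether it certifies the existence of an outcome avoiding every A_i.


Union bound: P[∪_{i=1}^{7} A_i] ≤ Σ_i P[A_i] ≤ 7·p = 7·(1/98) = 1/14.
Numerically: 1/14 ≈ 0.0714.
Is 1/14 < 1? YES.
Since P[∪ A_i] ≤ 1/14 < 1, the complement has P[∩ A_i^c] ≥ 1 − 1/14 = 13/14 > 0, so some outcome avoids every A_i.

7·p = 1/14 ≈ 0.0714; existence CERTIFIED by the union bound.


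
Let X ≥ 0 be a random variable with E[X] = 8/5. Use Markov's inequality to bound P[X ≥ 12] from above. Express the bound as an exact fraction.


μ = E[X] = 8/5, a = 12.
Markov: P[X ≥ 12] ≤ μ/a = (8/5)/12 = 2/15.
Numerically: ≈ 0.133.
(Since a = 12 > μ = 1.600, the bound 2/15 is < 1 and informative.)

P[X ≥ 12] ≤ 2/15 ≈ 0.133.


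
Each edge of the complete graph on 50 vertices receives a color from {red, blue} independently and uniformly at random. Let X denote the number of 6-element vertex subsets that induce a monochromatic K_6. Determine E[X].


Let X = Σ_S X_S over the C(50, 6) = 15890700 subsets S of size 6, where X_S = 1 if the K_6 on S is monochromatic.
For a fixed S, the K_6 on S has C(6, 2) = 15 edges. P[all 15 edges red] = (1/2)^15, and likewise for blue, so P[monochromatic] = 2·(1/2)^15 = 2^{1 − 15} = 1/16384.
Summing: E[X] = C(50, 6) · 2^{1 − 15} = 15890700 · 1/16384 = 3972675/4096.
Numerically: E[X] ≈ 969.891.

E[X] = C(50,6)·2^(1−C(6,2)) = 3972675/4096 ≈ 969.891.


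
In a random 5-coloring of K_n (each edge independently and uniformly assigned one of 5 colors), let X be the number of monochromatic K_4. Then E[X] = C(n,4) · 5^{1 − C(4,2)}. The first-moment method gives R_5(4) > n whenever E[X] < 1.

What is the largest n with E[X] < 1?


We need C(n, 4) · 5^{1 − 6} < 1, i.e. C(n, 4) < 5^{6 − 1} = 3125.
Check values of n near the boundary:
  n = 17: C(17, 4) = 2380; 2380 < 3125? YES
  n = 18: C(18, 4) = 3060; 3060 < 3125? YES
  n = 19: C(19, 4) = 3876; 3876 < 3125? NO
The largest n with C(n, 4) < 3125 is n = 18 (where E[X] = 612/625 ≈ 0.9792). Hence R_5(4) > 18, i.e. R_5(4) ≥ 19.

Largest n = 18; hence R_5(4) > 18.


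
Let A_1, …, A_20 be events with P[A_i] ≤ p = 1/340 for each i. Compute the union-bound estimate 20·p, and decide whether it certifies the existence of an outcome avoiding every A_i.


Union bound: P[∪_{i=1}^{20} A_i] ≤ Σ_i P[A_i] ≤ 20·p = 20·(1/340) = 1/17.
Numerically: 1/17 ≈ 0.058824.
Is 1/17 < 1? YES.
Since P[∪ A_i] ≤ 1/17 < 1, the complement has P[∩ A_i^c] ≥ 1 − 1/17 = 16/17 > 0, so some outcome avoids every A_i.

20·p = 1/17 ≈ 0.058824; existence CERTIFIED by the union bound.


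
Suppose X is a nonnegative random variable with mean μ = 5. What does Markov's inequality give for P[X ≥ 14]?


μ = E[X] = 5, a = 14.
Markov: P[X ≥ 14] ≤ μ/a = (5)/14 = 5/14.
Numerically: ≈ 0.35714.
(Since a = 14 > μ = 5.00000, the bound 5/14 is < 1 and informative.)

P[X ≥ 14] ≤ 5/14 ≈ 0.35714.


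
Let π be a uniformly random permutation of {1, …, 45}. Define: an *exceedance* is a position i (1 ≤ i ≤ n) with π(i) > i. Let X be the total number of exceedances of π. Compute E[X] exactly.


Write X = Σ_{i=1}^{45} X_i, where X_i = 1_{π(i) > i}.
For each fixed i, π(i) is uniform over {1, …, 45} (marginal of a uniform permutation), so P[π(i) > i] = (n − i)/n. Summing: Σ_{i=1}^{45} (n − i)/n = (0 + 1 + … + 44)/45 = 45(45 − 1)/(2·45) = (45 − 1)/2.
Hence E[X] = Σ_{i=1}^{45} (45 − i)/45 = 22 ≈ 22.00000.

E[X] = 22 = 22.00000.


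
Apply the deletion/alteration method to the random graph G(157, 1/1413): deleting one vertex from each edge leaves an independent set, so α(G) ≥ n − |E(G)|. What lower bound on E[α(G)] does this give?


E[|E(G)|] = C(157, 2)·p = 12246 · (1/1413) = 26/3.
E[α(G)] ≥ n − E[|E(G)|] = 157 − 26/3 = 445/3.
Numerically: ≈ 148.3333.
(This is only a lower bound; the true E[α(G)] may be larger.)

E[α(G)] ≥ 445/3 ≈ 148.3333.


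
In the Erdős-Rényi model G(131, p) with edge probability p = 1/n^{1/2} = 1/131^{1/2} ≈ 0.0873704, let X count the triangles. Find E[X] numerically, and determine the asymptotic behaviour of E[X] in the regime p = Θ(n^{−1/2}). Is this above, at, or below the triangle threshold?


Number of potential triangles: C(131, 3) = 366145.
Each occurs with probability p³ ≈ (0.0873704)³ ≈ 6.66949662e-04.
By linearity: E[X] = C(131, 3)·p³ ≈ 366145 · 6.66949662e-04 ≈ 244.200284.
Since α = 1/2 < 1, p = c/n^{1/2} ≫ 1/n is above the triangle threshold p ~ 1/n. Asymptotically E[X] ~ (c³/6)·n^{3(1−α)} = (1³/6)·n^{1.5} → ∞; triangles are abundant w.h.p.

E[X] ≈ 244.200284; in regime p = Θ(1/n^{1/2}) E[X] diverges (above the triangle threshold p ~ 1/n).


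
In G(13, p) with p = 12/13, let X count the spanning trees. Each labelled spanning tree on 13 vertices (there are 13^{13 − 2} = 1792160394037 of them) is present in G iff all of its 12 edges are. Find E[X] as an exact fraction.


K_13 has 13^{13 − 2} = 1792160394037 labelled spanning trees.
For each such spanning tree H, let X_H = 1 if all 12 edges of H are present in G. Then P[X_H = 1] = p^{12} = (12/13)^{12} = 8916100448256/23298085122481.
By linearity of expectation: E[X] = Σ_H E[X_H] = 1792160394037 · p^{12} = 1792160394037 · 8916100448256/23298085122481 = 8916100448256/13.
Numerically: E[X] ≈ 6.85854e+11.

E[X] = 1792160394037 · (12/13)^{12} = 8916100448256/13 ≈ 6.85854e+11.


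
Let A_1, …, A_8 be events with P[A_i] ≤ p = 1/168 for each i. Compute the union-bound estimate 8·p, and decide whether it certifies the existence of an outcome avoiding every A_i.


Union bound: P[∪_{i=1}^{8} A_i] ≤ Σ_i P[A_i] ≤ 8·p = 8·(1/168) = 1/21.
Numerically: 1/21 ≈ 0.04762.
Is 1/21 < 1? YES.
Since P[∪ A_i] ≤ 1/21 < 1, the complement has P[∩ A_i^c] ≥ 1 − 1/21 = 20/21 > 0, so some outcome avoids every A_i.

8·p = 1/21 ≈ 0.04762; existence CERTIFIED by the union bound.


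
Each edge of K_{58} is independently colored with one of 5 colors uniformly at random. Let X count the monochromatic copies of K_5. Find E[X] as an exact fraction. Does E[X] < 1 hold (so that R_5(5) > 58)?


E[X] = C(58, 5) · 5^{1 − 10} = 4582116 · 5^{−9} = 4582116/1953125.
As a reduced fraction: E[X] = 4582116/1953125 ≈ 2.3460434.
Is E[X] < 1? NO.
Since E[X] ≥ 1, the first-moment bound is inconclusive at n = 58; it does NOT by itself certify R_5(5) > 58.

E[X] = 4582116/1953125 ≈ 2.3460434; E[X] ≥ 1; first-moment method inconclusive here.


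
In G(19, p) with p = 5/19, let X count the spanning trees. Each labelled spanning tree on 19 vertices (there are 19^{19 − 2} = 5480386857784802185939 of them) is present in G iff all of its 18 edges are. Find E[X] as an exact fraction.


K_19 has 19^{19 − 2} = 5480386857784802185939 labelled spanning trees.
For each such spanning tree H, let X_H = 1 if all 18 edges of H are present in G. Then P[X_H = 1] = p^{18} = (5/19)^{18} = 3814697265625/104127350297911241532841.
Summing the indicators: E[X] = Σ_H E[X_H] = 5480386857784802185939 · p^{18} = 5480386857784802185939 · 3814697265625/104127350297911241532841 = 3814697265625/19.
Numerically: E[X] ≈ 2.01e+11.

E[X] = 5480386857784802185939 · (5/19)^{18} = 3814697265625/19 ≈ 2.01e+11.


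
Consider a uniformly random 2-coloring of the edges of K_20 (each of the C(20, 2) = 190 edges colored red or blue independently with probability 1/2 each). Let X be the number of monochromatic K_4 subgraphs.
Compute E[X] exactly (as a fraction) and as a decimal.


Let X = Σ_S X_S over the C(20, 4) = 4845 subsets S of size 4, where X_S = 1 if the K_4 on S is monochromatic.
For a fixed S, the K_4 on S has C(4, 2) = 6 edges. P[all 6 edges red] = (1/2)^6, and likewise for blue, so P[monochromatic] = 2·(1/2)^6 = 2^{1 − 6} = 1/32.
By linearity: E[X] = C(20, 4) · 2^{1 − 6} = 4845 · 1/32 = 4845/32.
Numerically: E[X] ≈ 151.406250.

E[X] = C(20,4)·2^(1−C(4,2)) = 4845/32 ≈ 151.406250.


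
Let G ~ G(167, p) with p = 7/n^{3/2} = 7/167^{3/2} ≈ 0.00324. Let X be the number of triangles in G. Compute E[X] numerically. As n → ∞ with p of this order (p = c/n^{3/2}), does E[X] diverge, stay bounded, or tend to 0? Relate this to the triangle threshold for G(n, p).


Number of potential triangles: C(167, 3) = 762355.
Each occurs with probability p³ ≈ (0.00324)³ ≈ 3.41248e-08.
By linearity: E[X] = C(167, 3)·p³ ≈ 762355 · 3.41248e-08 ≈ 0.026.
Since α = 3/2 > 1, p = c/n^{3/2} = o(1/n) is below the triangle threshold p ~ 1/n. Asymptotically E[X] ~ (c³/6)·n^{3(1−α)} = (7³/6)·n^{-1.5} → 0, so by Markov's inequality G has no triangles w.h.p.

E[X] ≈ 0.026; in regime p = Θ(1/n^{3/2}) E[X] tends to 0 (below the triangle threshold p ~ 1/n).


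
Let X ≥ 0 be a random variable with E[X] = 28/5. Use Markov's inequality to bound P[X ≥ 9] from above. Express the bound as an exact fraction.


μ = E[X] = 28/5, a = 9.
Markov: P[X ≥ 9] ≤ μ/a = (28/5)/9 = 28/45.
Numerically: ≈ 0.622.
(Since a = 9 > μ = 5.600, the bound 28/45 is < 1 and informative.)

P[X ≥ 9] ≤ 28/45 ≈ 0.622.


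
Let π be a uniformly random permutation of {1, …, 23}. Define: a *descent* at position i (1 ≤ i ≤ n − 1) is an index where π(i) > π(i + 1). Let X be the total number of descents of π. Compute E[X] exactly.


Write X = Σ X_I over i = 1, …, 22, with X_I the indicator of one descent.
There are 22 indicators.
For each fixed i, the pair (π(i), π(i+1)) is a uniformly random ordered pair of distinct values from {1, …, 23}; by symmetry P[π(i) > π(i+1)] = 1/2.
By linearity: E[X] = 22 · (1/2) = (23 − 1) · (1/2) = 11 ≈ 11.000.

E[X] = 11 = 11.000.


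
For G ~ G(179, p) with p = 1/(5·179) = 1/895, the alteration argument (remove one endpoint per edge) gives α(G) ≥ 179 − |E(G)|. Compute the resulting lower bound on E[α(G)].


E[|E(G)|] = C(179, 2)·p = 15931 · (1/895) = 89/5.
E[α(G)] ≥ n − E[|E(G)|] = 179 − 89/5 = 806/5.
Numerically: ≈ 161.200.
(This is only a lower bound; the true E[α(G)] may be larger.)

E[α(G)] ≥ 806/5 ≈ 161.200.


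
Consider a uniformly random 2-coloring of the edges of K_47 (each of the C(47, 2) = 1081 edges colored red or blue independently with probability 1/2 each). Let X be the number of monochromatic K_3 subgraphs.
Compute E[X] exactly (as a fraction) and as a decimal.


Let X = Σ_S X_S over the C(47, 3) = 16215 subsets S of size 3, where X_S = 1 if the K_3 on S is monochromatic.
For a fixed S, the K_3 on S has C(3, 2) = 3 edges. P[all 3 edges red] = (1/2)^3, and likewise for blue, so P[monochromatic] = 2·(1/2)^3 = 2^{1 − 3} = 1/4.
Summing: E[X] = C(47, 3) · 2^{1 − 3} = 16215 · 1/4 = 16215/4.
Numerically: E[X] ≈ 4053.750.

E[X] = C(47,3)·2^(1−C(3,2)) = 16215/4 ≈ 4053.750.


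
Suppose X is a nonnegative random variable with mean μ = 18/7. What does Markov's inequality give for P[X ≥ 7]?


μ = E[X] = 18/7, a = 7.
Markov: P[X ≥ 7] ≤ μ/a = (18/7)/7 = 18/49.
Numerically: ≈ 0.36735.
(Since a = 7 > μ = 2.57143, the bound 18/49 is < 1 and informative.)

P[X ≥ 7] ≤ 18/49 ≈ 0.36735.


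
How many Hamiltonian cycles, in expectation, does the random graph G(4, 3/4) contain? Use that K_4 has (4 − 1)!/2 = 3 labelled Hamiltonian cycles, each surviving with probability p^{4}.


K_4 has (4 − 1)!/2 = 3 labelled Hamiltonian cycles.
For each such Hamiltonian cycle H, let X_H = 1 if all 4 edges of H are present in G. Then P[X_H = 1] = p^{4} = (3/4)^{4} = 81/256.
By linearity: E[X] = Σ_H E[X_H] = 3 · p^{4} = 3 · 81/256 = 243/256.
Numerically: E[X] ≈ 0.9492.

E[X] = 3 · (3/4)^{4} = 243/256 ≈ 0.9492.


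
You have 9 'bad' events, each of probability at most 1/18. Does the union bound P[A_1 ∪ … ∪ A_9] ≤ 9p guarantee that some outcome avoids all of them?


Union bound: P[∪_{i=1}^{9} A_i] ≤ Σ_i P[A_i] ≤ 9·p = 9·(1/18) = 1/2.
Numerically: 1/2 ≈ 0.50000.
Is 1/2 < 1? YES.
Since P[∪ A_i] ≤ 1/2 < 1, the complement has P[∩ A_i^c] ≥ 1 − 1/2 = 1/2 > 0, so some outcome avoids every A_i.

9·p = 1/2 ≈ 0.50000; existence CERTIFIED by the union bound.


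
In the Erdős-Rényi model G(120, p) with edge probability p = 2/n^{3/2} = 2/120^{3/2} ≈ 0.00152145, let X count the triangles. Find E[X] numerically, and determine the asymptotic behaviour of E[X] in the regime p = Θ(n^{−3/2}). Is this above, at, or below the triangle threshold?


Number of potential triangles: C(120, 3) = 280840.
Each occurs with probability p³ ≈ (0.00152145)³ ≈ 3.52187858e-09.
By linearity: E[X] = C(120, 3)·p³ ≈ 280840 · 3.52187858e-09 ≈ 0.000989.
Since α = 3/2 > 1, p = c/n^{3/2} = o(1/n) is below the triangle threshold p ~ 1/n. Asymptotically E[X] ~ (c³/6)·n^{3(1−α)} = (2³/6)·n^{-1.5} → 0, so by Markov's inequality G has no triangles w.h.p.

E[X] ≈ 0.000989; in regime p = Θ(1/n^{3/2}) E[X] tends to 0 (below the triangle threshold p ~ 1/n).


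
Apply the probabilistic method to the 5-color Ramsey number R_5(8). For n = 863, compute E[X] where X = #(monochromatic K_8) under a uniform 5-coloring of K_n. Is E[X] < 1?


E[X] = C(863, 8) · 5^{1 − 28} = 7386423071602617757 · 5^{−27} = 7386423071602617757/7450580596923828125.
As a reduced fraction: E[X] = 7386423071602617757/7450580596923828125 ≈ 0.991389.
Is E[X] < 1? YES.
Since E[X] < 1, there exists a 5-coloring of K_{863} with no monochromatic K_8; hence R_5(8) > 863.

E[X] = 7386423071602617757/7450580596923828125 ≈ 0.991389; E[X] < 1, so R_5(8) > 863.


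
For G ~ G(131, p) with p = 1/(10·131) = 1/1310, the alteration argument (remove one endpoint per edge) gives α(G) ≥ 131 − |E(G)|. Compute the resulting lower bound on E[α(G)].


E[|E(G)|] = C(131, 2)·p = 8515 · (1/1310) = 13/2.
E[α(G)] ≥ n − E[|E(G)|] = 131 − 13/2 = 249/2.
Numerically: ≈ 124.500000.
(This is only a lower bound; the true E[α(G)] may be larger.)

E[α(G)] ≥ 249/2 ≈ 124.500000.


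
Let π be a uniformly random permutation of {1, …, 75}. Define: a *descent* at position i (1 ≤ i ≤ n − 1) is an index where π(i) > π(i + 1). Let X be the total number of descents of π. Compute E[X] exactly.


Write X = Σ X_I over i = 1, …, 74, with X_I the indicator of one descent.
There are 74 indicators.
For each fixed i, the pair (π(i), π(i+1)) is a uniformly random ordered pair of distinct values from {1, …, 75}; by symmetry P[π(i) > π(i+1)] = 1/2.
By linearity: E[X] = 74 · (1/2) = (75 − 1) · (1/2) = 37 ≈ 37.00000.

E[X] = 37 = 37.00000.


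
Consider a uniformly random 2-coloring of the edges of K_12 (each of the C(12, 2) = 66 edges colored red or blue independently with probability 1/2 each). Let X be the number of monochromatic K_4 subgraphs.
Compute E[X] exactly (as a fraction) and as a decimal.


Let X = Σ_S X_S over the C(12, 4) = 495 subsets S of size 4, where X_S = 1 if the K_4 on S is monochromatic.
For a fixed S, the K_4 on S has C(4, 2) = 6 edges. P[all 6 edges red] = (1/2)^6, and likewise for blue, so P[monochromatic] = 2·(1/2)^6 = 2^{1 − 6} = 1/32.
By linearity of expectation: E[X] = C(12, 4) · 2^{1 − 6} = 495 · 1/32 = 495/32.
Numerically: E[X] ≈ 15.468750.

E[X] = C(12,4)·2^(1−C(4,2)) = 495/32 ≈ 15.468750.


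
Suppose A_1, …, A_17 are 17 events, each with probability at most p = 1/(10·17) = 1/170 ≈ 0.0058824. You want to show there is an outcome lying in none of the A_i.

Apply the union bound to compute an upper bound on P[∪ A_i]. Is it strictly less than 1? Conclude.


Union bound: P[∪_{i=1}^{17} A_i] ≤ Σ_i P[A_i] ≤ 17·p = 17·(1/170) = 1/10.
Numerically: 1/10 ≈ 0.1000000.
Is 1/10 < 1? YES.
Since P[∪ A_i] ≤ 1/10 < 1, the complement has P[∩ A_i^c] ≥ 1 − 1/10 = 9/10 > 0, so some outcome avoids every A_i.

17·p = 1/10 ≈ 0.1000000; existence CERTIFIED by the union bound.


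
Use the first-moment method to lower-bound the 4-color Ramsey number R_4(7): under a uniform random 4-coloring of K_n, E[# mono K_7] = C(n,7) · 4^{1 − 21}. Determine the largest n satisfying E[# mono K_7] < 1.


We need C(n, 7) · 4^{1 − 21} < 1, i.e. C(n, 7) < 4^{21 − 1} = 1099511627776.
Check values of n near the boundary:
  n = 174: C(174, 7) = 847879782984; 847879782984 < 1099511627776? YES
  n = 175: C(175, 7) = 883208107275; 883208107275 < 1099511627776? YES
  n = 176: C(176, 7) = 919790691600; 919790691600 < 1099511627776? YES
  n = 177: C(177, 7) = 957664425960; 957664425960 < 1099511627776? YES
  n = 178: C(178, 7) = 996867063280; 996867063280 < 1099511627776? YES
  n = 179: C(179, 7) = 1037437234460; 1037437234460 < 1099511627776? YES
  n = 180: C(180, 7) = 1079414463600; 1079414463600 < 1099511627776? YES
  n = 181: C(181, 7) = 1122839183400; 1122839183400 < 1099511627776? NO
  n = 182: C(182, 7) = 1167752750736; 1167752750736 < 1099511627776? NO
  n = 183: C(183, 7) = 1214197462413; 1214197462413 < 1099511627776? NO
The largest n with C(n, 7) < 1099511627776 is n = 180 (where E[X] = 67463403975/68719476736 ≈ 0.9817). Hence R_4(7) > 180, i.e. R_4(7) ≥ 181.

Largest n = 180; hence R_4(7) > 180.


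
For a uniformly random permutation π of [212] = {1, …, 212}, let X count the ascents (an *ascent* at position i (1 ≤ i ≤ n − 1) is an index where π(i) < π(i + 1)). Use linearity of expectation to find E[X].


Write X = Σ X_I over i = 1, …, 211, with X_I the indicator of one ascent.
There are 211 indicators.
For each fixed i, the pair (π(i), π(i+1)) is a uniformly random ordered pair of distinct values from {1, …, 212}; by symmetry P[π(i) < π(i+1)] = 1/2.
By linearity: E[X] = 211 · (1/2) = (212 − 1) · (1/2) = 211/2 ≈ 105.500.

E[X] = 211/2 = 105.500.


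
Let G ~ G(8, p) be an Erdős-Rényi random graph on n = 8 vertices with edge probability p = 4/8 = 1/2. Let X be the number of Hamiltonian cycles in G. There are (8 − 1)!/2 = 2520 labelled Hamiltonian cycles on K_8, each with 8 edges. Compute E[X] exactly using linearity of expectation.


K_8 has (8 − 1)!/2 = 2520 labelled Hamiltonian cycles.
For each such Hamiltonian cycle H, let X_H = 1 if all 8 edges of H are present in G. Then P[X_H = 1] = p^{8} = (1/2)^{8} = 1/256.
By linearity: E[X] = Σ_H E[X_H] = 2520 · p^{8} = 2520 · 1/256 = 315/32.
Numerically: E[X] ≈ 9.844.

E[X] = 2520 · (1/2)^{8} = 315/32 ≈ 9.844.


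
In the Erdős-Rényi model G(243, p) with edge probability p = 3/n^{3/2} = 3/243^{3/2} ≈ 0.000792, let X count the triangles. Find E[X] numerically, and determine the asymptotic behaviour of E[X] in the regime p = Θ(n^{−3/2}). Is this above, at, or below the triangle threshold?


Number of potential triangles: C(243, 3) = 2362041.
Each occurs with probability p³ ≈ (0.000792)³ ≈ 4.96747e-10.
By linearity: E[X] = C(243, 3)·p³ ≈ 2362041 · 4.96747e-10 ≈ 0.001.
Since α = 3/2 > 1, p = c/n^{3/2} = o(1/n) is below the triangle threshold p ~ 1/n. Asymptotically E[X] ~ (c³/6)·n^{3(1−α)} = (3³/6)·n^{-1.5} → 0, so by Markov's inequality G has no triangles w.h.p.

E[X] ≈ 0.001; in regime p = Θ(1/n^{3/2}) E[X] tends to 0 (below the triangle threshold p ~ 1/n).


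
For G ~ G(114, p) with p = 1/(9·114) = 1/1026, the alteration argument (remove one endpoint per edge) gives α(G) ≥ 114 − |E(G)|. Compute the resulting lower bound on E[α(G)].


E[|E(G)|] = C(114, 2)·p = 6441 · (1/1026) = 113/18.
E[α(G)] ≥ n − E[|E(G)|] = 114 − 113/18 = 1939/18.
Numerically: ≈ 107.722222.
(This is only a lower bound; the true E[α(G)] may be larger.)

E[α(G)] ≥ 1939/18 ≈ 107.722222.


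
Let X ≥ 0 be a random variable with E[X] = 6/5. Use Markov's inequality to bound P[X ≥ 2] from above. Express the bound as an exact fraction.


μ = E[X] = 6/5, a = 2.
Markov: P[X ≥ 2] ≤ μ/a = (6/5)/2 = 3/5.
Numerically: ≈ 0.6000.
(Since a = 2 > μ = 1.2000, the bound 3/5 is < 1 and informative.)

P[X ≥ 2] ≤ 3/5 ≈ 0.6000.


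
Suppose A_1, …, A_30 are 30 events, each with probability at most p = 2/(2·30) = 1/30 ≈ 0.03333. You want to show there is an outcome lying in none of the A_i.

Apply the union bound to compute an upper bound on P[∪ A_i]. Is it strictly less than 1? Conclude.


Union bound: P[∪_{i=1}^{30} A_i] ≤ Σ_i P[A_i] ≤ 30·p = 30·(1/30) = 1.
Numerically: 1 ≈ 1.00000.
Is 1 < 1? NO.
Since the bound 1 is ≥ 1, the union bound is uninformative here; it does NOT by itself certify existence.

30·p = 1 ≈ 1.00000; existence NOT certified by the union bound.


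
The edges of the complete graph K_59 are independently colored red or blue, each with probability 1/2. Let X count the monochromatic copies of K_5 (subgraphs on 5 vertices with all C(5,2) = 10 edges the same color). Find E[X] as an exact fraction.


Let X = Σ_S X_S over the C(59, 5) = 5006386 subsets S of size 5, where X_S = 1 if the K_5 on S is monochromatic.
For a fixed S, the K_5 on S has C(5, 2) = 10 edges. P[all 10 edges red] = (1/2)^10, and likewise for blue, so P[monochromatic] = 2·(1/2)^10 = 2^{1 − 10} = 1/512.
By linearity of expectation: E[X] = C(59, 5) · 2^{1 − 10} = 5006386 · 1/512 = 2503193/256.
Numerically: E[X] ≈ 9778.098.

E[X] = C(59,5)·2^(1−C(5,2)) = 2503193/256 ≈ 9778.098.


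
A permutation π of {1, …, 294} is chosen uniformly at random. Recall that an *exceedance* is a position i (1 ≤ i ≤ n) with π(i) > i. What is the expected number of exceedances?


Write X = Σ_{i=1}^{294} X_i, where X_i = 1_{π(i) > i}.
For each fixed i, π(i) is uniform over {1, …, 294} (marginal of a uniform permutation), so P[π(i) > i] = (n − i)/n. Summing: Σ_{i=1}^{294} (n − i)/n = (0 + 1 + … + 293)/294 = 294(294 − 1)/(2·294) = (294 − 1)/2.
Hence E[X] = Σ_{i=1}^{294} (294 − i)/294 = 293/2 ≈ 146.500000.

E[X] = 293/2 = 146.500000.


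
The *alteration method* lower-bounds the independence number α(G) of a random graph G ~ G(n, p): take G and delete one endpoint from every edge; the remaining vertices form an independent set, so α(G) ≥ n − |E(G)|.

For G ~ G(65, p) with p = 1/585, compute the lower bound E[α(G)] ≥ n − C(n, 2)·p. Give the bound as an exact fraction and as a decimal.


E[|E(G)|] = C(65, 2)·p = 2080 · (1/585) = 32/9.
E[α(G)] ≥ n − E[|E(G)|] = 65 − 32/9 = 553/9.
Numerically: ≈ 61.44444.
(This is only a lower bound; the true E[α(G)] may be larger.)

E[α(G)] ≥ 553/9 ≈ 61.44444.


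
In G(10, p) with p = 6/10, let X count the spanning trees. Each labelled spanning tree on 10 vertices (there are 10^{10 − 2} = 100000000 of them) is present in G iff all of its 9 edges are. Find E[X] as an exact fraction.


K_10 has 10^{10 − 2} = 100000000 labelled spanning trees.
For each such spanning tree H, let X_H = 1 if all 9 edges of H are present in G. Then P[X_H = 1] = p^{9} = (3/5)^{9} = 19683/1953125.
Summing the indicators: E[X] = Σ_H E[X_H] = 100000000 · p^{9} = 100000000 · 19683/1953125 = 5038848/5.
Numerically: E[X] ≈ 1.00777e+06.

E[X] = 100000000 · (3/5)^{9} = 5038848/5 ≈ 1.00777e+06.


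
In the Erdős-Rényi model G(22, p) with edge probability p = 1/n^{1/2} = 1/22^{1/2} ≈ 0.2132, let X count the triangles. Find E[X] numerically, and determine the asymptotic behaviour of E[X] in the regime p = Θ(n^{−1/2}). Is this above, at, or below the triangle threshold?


Number of potential triangles: C(22, 3) = 1540.
Each occurs with probability p³ ≈ (0.2132)³ ≈ 9.6909417e-03.
By linearity: E[X] = C(22, 3)·p³ ≈ 1540 · 9.6909417e-03 ≈ 14.92405.
Since α = 1/2 < 1, p = c/n^{1/2} ≫ 1/n is above the triangle threshold p ~ 1/n. Asymptotically E[X] ~ (c³/6)·n^{3(1−α)} = (1³/6)·n^{1.5} → ∞; triangles are abundant w.h.p.

E[X] ≈ 14.92405; in regime p = Θ(1/n^{1/2}) E[X] diverges (above the triangle threshold p ~ 1/n).
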